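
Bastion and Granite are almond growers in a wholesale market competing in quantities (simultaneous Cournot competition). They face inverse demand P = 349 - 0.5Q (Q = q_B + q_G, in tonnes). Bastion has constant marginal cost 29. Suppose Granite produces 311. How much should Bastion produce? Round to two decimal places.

164.50

With the rival's output fixed at 311, Bastion's profit is π_B = (349 - (1/2)·311 - (1/2)q_B)q_B - (29q_B) = (387/2 - (1/2)q_B)q_B - (29q_B).
∂π_B/∂q_B = 329/2 - q_B = 0, so q_B = 329/2.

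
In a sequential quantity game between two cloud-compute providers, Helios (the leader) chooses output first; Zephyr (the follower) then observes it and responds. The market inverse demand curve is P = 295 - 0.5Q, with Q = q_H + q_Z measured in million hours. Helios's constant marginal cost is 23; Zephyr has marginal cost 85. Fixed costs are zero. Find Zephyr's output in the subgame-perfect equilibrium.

43

The follower Zephyr best-responds to any q_H: π_Z = (295 - 0.5Q)q_Z - 85q_Z.
Follower FOC: 210 - (1/2)q_H - q_Z = 0, so q_Z(q_H) = (210 - (1/2)q_H).
The leader anticipates this reaction. Substituting into P = 295 - 0.5Q gives P = 190 - (1/4)q_H, so π_H = (190 - (1/4)q_H)q_H - 23q_H.
The leader's first-order condition 167 - (1/2)q_H = 0 yields q_H = 334.
Then q_Z = (210 - (1/2)·334) = 43.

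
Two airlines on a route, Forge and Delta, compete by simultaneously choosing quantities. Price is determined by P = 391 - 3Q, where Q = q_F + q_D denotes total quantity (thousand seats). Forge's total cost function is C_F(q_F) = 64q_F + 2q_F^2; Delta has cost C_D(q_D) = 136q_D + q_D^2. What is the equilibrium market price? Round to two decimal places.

246.49

Forge's profit: π_F = (391 - 3Q)q_F - (64q_F + 2q_F²). Setting ∂π_F/∂q_F = 0: 327 - 10q_F - 3(q_D) = 0.
Delta's profit: π_D = (391 - 3Q)q_D - (136q_D + q_D²). Setting ∂π_D/∂q_D = 0: 255 - 8q_D - 3(q_F) = 0.
Best responses: q_F = (327 - 3q_D)/10, q_D = (255 - 3q_F)/8.
Substituting one into the other gives q_F = 1851/71 and q_D = 1569/71.
Total output Q = 48.1690, so price P = 391 - 3·48.1690 = 246.4930.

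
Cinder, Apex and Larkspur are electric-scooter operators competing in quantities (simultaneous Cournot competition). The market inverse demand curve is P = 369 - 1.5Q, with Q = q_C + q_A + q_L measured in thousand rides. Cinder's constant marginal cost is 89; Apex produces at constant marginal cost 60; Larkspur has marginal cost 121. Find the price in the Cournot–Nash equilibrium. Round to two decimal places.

Cinder's profit: π_C = (369 - 1.5Q)q_C - (89q_C). Setting ∂π_C/∂q_C = 0: 280 - 3q_C - (3/2)(q_A + q_L) = 0.
Apex's first-order condition: 309 - 3q_A - (3/2)(q_C + q_L) = 0.
Larkspur's first-order condition: 248 - 3q_L - (3/2)(q_C + q_A) = 0.
Adding the 3 conditions: 837 − 3Q − 3Q = 0, i.e. Q = 279/2.
Back-substituting: q_C = (280 − 837/4)/(3/2) = 283/6, q_A = (309 − 837/4)/(3/2) = 133/2, q_L = (248 − 837/4)/(3/2) = 155/6.
Total output Q = 279/2, so price P = 369 - (3/2)·(279/2) = 639/4.

159.75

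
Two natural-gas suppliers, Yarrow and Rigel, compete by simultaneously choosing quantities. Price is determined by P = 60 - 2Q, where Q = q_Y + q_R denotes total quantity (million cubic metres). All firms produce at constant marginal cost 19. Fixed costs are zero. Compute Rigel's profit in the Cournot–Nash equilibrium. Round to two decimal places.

93.39

A representative firm's profit is π_i = q_i(60 - 2Q) - 19q_i.
Setting ∂π_i/∂q_i = 0 with rivals' quantities fixed: 41 - 4q_i - 2q_j = 0.
With identical firms every q_j equals q_i, so q_j = q_i and 41 = 6q_i, giving q_i = 41/6.
Price P = 60 - 2·(41/3) = 98/3.
Rigel's profit: (98/3 - 19)·(41/6) = 1681/18.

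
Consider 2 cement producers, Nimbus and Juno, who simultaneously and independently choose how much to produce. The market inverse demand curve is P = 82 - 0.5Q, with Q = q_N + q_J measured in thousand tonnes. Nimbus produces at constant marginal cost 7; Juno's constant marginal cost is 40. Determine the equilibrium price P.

Nimbus's profit: π_N = (82 - 0.5Q)q_N - (7q_N). Setting ∂π_N/∂q_N = 0: 75 - q_N - (1/2)(q_J) = 0.
Juno's profit: π_J = (82 - 0.5Q)q_J - (40q_J). Setting ∂π_J/∂q_J = 0: 42 - q_J - (1/2)(q_N) = 0.
Rearranging gives the reaction functions q_N = (75 - (1/2)q_J) and q_J = (42 - (1/2)q_N).
Solving the pair: q_N = 72, q_J = 6.
Total output Q = 78, so price P = 82 - (1/2)·78 = 43.

43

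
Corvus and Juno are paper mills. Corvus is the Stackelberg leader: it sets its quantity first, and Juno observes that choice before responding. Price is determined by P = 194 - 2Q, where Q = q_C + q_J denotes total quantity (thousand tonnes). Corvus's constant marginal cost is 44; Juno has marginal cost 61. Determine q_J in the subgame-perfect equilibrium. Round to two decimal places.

The follower Juno best-responds to any q_C: π_J = (194 - 2Q)q_J - 61q_J.
∂π_J/∂q_J = 133 - 2q_C - 4q_J = 0 gives the reaction function q_J = (133 - 2q_C)/4.
Corvus substitutes q_J(q_C) into its own profit: π_C = q_C(194 - 2q_C - (133 - 2q_C)/2) - 44q_C = (255/2 - q_C)q_C - 44q_C.
Maximising: ∂π_C/∂q_C = 167/2 - 2q_C = 0, giving q_C = 167/4.
Then q_J = (133 - 2·(167/4))/4 = 99/8.

12.38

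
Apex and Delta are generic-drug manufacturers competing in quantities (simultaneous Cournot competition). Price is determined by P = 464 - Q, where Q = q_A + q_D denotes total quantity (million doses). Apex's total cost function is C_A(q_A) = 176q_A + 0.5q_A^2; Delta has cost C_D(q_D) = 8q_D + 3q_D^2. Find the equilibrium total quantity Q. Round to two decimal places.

127.30

Apex's profit: π_A = (464 - Q)q_A - (176q_A + (1/2)q_A²). Setting ∂π_A/∂q_A = 0: 288 - 3q_A - (q_D) = 0.
Delta's profit: π_D = (464 - Q)q_D - (8q_D + 3q_D²). Setting ∂π_D/∂q_D = 0: 456 - 8q_D - (q_A) = 0.
So q_A = (288 - q_D)/3 and q_D = (456 - q_A)/8.
Solving the pair: q_A = 1848/23, q_D = 1080/23.
Total output Q = 1848/23 + 1080/23 = 127.3043.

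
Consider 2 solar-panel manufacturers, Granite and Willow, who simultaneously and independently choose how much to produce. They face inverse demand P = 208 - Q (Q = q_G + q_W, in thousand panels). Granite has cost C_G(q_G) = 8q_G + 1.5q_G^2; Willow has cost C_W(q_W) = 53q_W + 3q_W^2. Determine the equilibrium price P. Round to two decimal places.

Granite's profit: π_G = (208 - Q)q_G - (8q_G + (3/2)q_G²). Setting ∂π_G/∂q_G = 0: 200 - 5q_G - (q_W) = 0.
Willow's profit: π_W = (208 - Q)q_W - (53q_W + 3q_W²). Setting ∂π_W/∂q_W = 0: 155 - 8q_W - (q_G) = 0.
So q_G = (200 - q_W)/5 and q_W = (155 - q_G)/8.
Substituting one into the other gives q_G = 1445/39 and q_W = 575/39.
Total output Q = 51.7949, so price P = 208 - 51.7949 = 156.2051.

156.21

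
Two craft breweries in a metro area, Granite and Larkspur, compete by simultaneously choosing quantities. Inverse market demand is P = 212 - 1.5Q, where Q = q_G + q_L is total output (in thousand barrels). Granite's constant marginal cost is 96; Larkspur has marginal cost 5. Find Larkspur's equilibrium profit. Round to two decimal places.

6578.07

Granite's profit: π_G = (212 - 1.5Q)q_G - (96q_G). Setting ∂π_G/∂q_G = 0: 116 - 3q_G - (3/2)(q_L) = 0.
Larkspur's profit: π_L = (212 - 1.5Q)q_L - (5q_L). Setting ∂π_L/∂q_L = 0: 207 - 3q_L - (3/2)(q_G) = 0.
Rearranging gives the reaction functions q_G = (116 - (3/2)q_L)/3 and q_L = (207 - (3/2)q_G)/3.
Substituting one into the other gives q_G = 50/9 and q_L = 596/9.
Price P = 212 - (3/2)·(646/9) = 313/3.
Larkspur's profit: (313/3 - 5)·(596/9) = 6578.0741.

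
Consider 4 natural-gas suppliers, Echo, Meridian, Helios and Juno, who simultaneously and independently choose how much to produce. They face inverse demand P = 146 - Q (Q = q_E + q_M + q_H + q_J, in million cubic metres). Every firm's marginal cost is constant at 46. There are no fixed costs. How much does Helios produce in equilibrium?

20

Each firm earns π_i = (146 - Q)q_i - 46q_i.
Setting ∂π_i/∂q_i = 0 with rivals' quantities fixed: 100 - 2q_i - Σ_{j≠i} q_j = 0.
With identical firms every q_j equals q_i, so Σ_{j≠i} q_j = 3q_i and 100 = 5q_i, giving q_i = 20.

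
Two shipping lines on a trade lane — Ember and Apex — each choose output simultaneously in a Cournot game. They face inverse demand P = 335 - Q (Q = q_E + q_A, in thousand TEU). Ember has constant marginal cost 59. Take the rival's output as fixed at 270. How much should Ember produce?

3

With the rival's output fixed at 270, Ember's profit is π_E = (335 - 270 - q_E)q_E - (59q_E) = (65 - q_E)q_E - (59q_E).
∂π_E/∂q_E = 6 - 2q_E = 0, so q_E = 3.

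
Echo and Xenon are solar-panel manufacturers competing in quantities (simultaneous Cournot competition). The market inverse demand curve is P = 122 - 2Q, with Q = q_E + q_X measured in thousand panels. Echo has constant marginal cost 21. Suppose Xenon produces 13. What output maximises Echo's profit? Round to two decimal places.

With the rival's output fixed at 13, Echo's profit is π_E = (122 - 2·13 - 2q_E)q_E - (21q_E) = (96 - 2q_E)q_E - (21q_E).
∂π_E/∂q_E = 75 - 4q_E = 0, so q_E = 75/4.

18.75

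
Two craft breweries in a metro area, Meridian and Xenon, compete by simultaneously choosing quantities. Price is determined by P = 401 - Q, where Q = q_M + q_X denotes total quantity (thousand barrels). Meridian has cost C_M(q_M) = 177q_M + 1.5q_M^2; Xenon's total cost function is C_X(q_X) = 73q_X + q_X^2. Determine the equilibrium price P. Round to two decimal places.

Meridian's profit: π_M = (401 - Q)q_M - (177q_M + (3/2)q_M²). Setting ∂π_M/∂q_M = 0: 224 - 5q_M - (q_X) = 0.
Xenon's first-order condition: 328 - 4q_X - (q_M) = 0.
Rearranging gives the reaction functions q_M = (224 - q_X)/5 and q_X = (328 - q_M)/4.
Substituting one into the other gives q_M = 568/19 and q_X = 1416/19.
Total output Q = 1984/19, so price P = 401 - 1984/19 = 296.5789.

296.58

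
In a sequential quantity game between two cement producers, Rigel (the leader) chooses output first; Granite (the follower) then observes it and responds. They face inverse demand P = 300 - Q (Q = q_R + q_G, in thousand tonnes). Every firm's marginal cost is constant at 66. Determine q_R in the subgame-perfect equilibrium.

The follower Granite best-responds to any q_R: π_G = (300 - Q)q_G - 66q_G.
∂π_G/∂q_G = 234 - q_R - 2q_G = 0 gives the reaction function q_G = (234 - q_R)/2.
The leader anticipates this reaction. Substituting into P = 300 - Q gives P = 183 - (1/2)q_R, so π_R = (183 - (1/2)q_R)q_R - 66q_R.
The leader's first-order condition 117 - q_R = 0 yields q_R = 117.
Then q_G = (234 - 117)/2 = 117/2.

117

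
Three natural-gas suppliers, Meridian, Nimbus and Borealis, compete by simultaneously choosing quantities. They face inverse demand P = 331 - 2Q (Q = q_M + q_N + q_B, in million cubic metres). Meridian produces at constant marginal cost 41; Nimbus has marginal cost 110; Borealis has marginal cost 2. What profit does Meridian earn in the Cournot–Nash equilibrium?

3200

Meridian's profit: π_M = (331 - 2Q)q_M - (41q_M). Setting ∂π_M/∂q_M = 0: 290 - 4q_M - 2(q_N + q_B) = 0.
Nimbus's first-order condition: 221 - 4q_N - 2(q_M + q_B) = 0.
Borealis's profit: π_B = (331 - 2Q)q_B - (2q_B). Setting ∂π_B/∂q_B = 0: 329 - 4q_B - 2(q_M + q_N) = 0.
Summing all 3 equations gives 840 − 8Q = 0, hence Q = 105.
Back-substituting: q_M = (290 − 210)/2 = 40, q_N = (221 − 210)/2 = 11/2, q_B = (329 − 210)/2 = 119/2.
Price P = 331 - 2·105 = 121.
Meridian's profit: (121 - 41)·40 = 3200.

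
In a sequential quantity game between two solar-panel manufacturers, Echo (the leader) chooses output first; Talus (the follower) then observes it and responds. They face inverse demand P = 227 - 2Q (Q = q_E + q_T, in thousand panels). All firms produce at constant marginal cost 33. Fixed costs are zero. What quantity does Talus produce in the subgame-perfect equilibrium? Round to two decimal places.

24.25

Solve by backward induction. Given q_E, the follower Talus maximises π_T = (227 - 2q_E - 2q_T)q_T - 33q_T.
Follower FOC: 194 - 2q_E - 4q_T = 0, so q_T(q_E) = (194 - 2q_E)/4.
The leader anticipates this reaction. Substituting into P = 227 - 2Q gives P = 130 - q_E, so π_E = (130 - q_E)q_E - 33q_E.
Leader FOC: 97 - 2q_E = 0, so q_E = 97/2.
Then q_T = (194 - 2·(97/2))/4 = 97/4.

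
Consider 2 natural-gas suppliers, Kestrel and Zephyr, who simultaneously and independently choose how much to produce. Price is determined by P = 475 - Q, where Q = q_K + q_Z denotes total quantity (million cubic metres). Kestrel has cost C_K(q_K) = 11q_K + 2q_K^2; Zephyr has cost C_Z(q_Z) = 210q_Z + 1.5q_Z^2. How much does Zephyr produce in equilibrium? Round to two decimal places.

38.83

Kestrel's profit: π_K = (475 - Q)q_K - (11q_K + 2q_K²). Setting ∂π_K/∂q_K = 0: 464 - 6q_K - (q_Z) = 0.
Zephyr's first-order condition: 265 - 5q_Z - (q_K) = 0.
Rearranging gives the reaction functions q_K = (464 - q_Z)/6 and q_Z = (265 - q_K)/5.
Solving the pair: q_K = 70.8621, q_Z = 1126/29.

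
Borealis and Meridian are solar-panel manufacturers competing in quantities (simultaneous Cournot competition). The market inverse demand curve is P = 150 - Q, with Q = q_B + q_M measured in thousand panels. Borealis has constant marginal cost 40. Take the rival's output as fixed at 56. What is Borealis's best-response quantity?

With the rival's output fixed at 56, Borealis's profit is π_B = (150 - 56 - q_B)q_B - (40q_B) = (94 - q_B)q_B - (40q_B).
∂π_B/∂q_B = 54 - 2q_B = 0, so q_B = 27.

27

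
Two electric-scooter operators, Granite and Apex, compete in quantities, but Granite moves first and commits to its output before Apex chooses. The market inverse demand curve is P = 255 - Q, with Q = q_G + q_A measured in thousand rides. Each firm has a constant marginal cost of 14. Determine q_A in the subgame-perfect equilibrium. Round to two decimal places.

60.25

The follower Apex best-responds to any q_G: π_A = (255 - Q)q_A - 14q_A.
Setting the follower's marginal profit to zero, 241 - q_G - 2q_A = 0, i.e. q_A = (241 - q_G)/2.
Granite substitutes q_A(q_G) into its own profit: π_G = q_G(255 - q_G - (241 - q_G)/2) - 14q_G = (269/2 - (1/2)q_G)q_G - 14q_G.
Leader FOC: 241/2 - q_G = 0, so q_G = 241/2.
Then q_A = (241 - 241/2)/2 = 241/4.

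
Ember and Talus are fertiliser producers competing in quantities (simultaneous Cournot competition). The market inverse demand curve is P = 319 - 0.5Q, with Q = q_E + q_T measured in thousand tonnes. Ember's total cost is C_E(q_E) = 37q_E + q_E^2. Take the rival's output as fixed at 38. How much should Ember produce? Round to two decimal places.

With the rival's output fixed at 38, Ember's profit is π_E = (319 - (1/2)·38 - (1/2)q_E)q_E - (37q_E + q_E²) = (300 - (1/2)q_E)q_E - (37q_E + q_E²).
∂π_E/∂q_E = 263 - 3q_E = 0, so q_E = 263/3.

87.67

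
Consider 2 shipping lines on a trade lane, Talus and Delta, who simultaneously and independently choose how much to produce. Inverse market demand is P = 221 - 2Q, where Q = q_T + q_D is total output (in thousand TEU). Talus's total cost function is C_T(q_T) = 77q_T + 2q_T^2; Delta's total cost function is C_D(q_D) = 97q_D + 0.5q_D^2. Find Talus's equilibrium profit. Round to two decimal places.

687.60

Talus's profit: π_T = (221 - 2Q)q_T - (77q_T + 2q_T²). Setting ∂π_T/∂q_T = 0: 144 - 8q_T - 2(q_D) = 0.
Delta's first-order condition: 124 - 5q_D - 2(q_T) = 0.
Rearranging gives the reaction functions q_T = (144 - 2q_D)/8 and q_D = (124 - 2q_T)/5.
Solving the pair: q_T = 118/9, q_D = 176/9.
Price P = 221 - 2·(98/3) = 467/3.
Talus's profit: (467/3)·(118/9) - 77·(118/9) - 2(118/9)² = 687.6049.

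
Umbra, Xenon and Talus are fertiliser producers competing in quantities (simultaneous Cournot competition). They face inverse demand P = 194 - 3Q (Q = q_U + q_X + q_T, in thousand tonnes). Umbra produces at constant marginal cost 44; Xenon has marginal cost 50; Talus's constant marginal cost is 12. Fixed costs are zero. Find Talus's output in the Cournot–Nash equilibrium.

21

Umbra's profit: π_U = (194 - 3Q)q_U - (44q_U). Setting ∂π_U/∂q_U = 0: 150 - 6q_U - 3(q_X + q_T) = 0.
Xenon's profit: π_X = (194 - 3Q)q_X - (50q_X). Setting ∂π_X/∂q_X = 0: 144 - 6q_X - 3(q_U + q_T) = 0.
Talus's profit: π_T = (194 - 3Q)q_T - (12q_T). Setting ∂π_T/∂q_T = 0: 182 - 6q_T - 3(q_U + q_X) = 0.
Summing all 3 equations gives 476 − 12Q = 0, hence Q = 119/3.
Back-substituting: q_U = (150 − 119)/3 = 31/3, q_X = (144 − 119)/3 = 25/3, q_T = (182 − 119)/3 = 21.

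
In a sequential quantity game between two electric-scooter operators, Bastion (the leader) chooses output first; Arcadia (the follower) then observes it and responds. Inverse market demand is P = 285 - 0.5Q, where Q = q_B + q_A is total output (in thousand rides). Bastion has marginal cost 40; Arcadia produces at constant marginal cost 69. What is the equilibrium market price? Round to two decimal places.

Solve by backward induction. Given q_B, the follower Arcadia maximises π_A = (285 - (1/2)q_B - (1/2)q_A)q_A - 69q_A.
Setting the follower's marginal profit to zero, 216 - (1/2)q_B - q_A = 0, i.e. q_A = (216 - (1/2)q_B).
Bastion substitutes q_A(q_B) into its own profit: π_B = q_B(285 - (1/2)q_B - (216 - (1/2)q_B)/2) - 40q_B = (177 - (1/4)q_B)q_B - 40q_B.
The leader's first-order condition 137 - (1/2)q_B = 0 yields q_B = 274.
Then q_A = (216 - (1/2)·274) = 79.
Total output Q = 353, so price P = 285 - (1/2)·353 = 217/2.

108.50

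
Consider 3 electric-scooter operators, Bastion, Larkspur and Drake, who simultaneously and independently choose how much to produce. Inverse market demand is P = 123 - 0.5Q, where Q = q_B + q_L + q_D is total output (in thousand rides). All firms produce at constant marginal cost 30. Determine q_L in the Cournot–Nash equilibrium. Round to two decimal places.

A representative firm's profit is π_i = q_i(123 - 0.5Q) - 30q_i.
First-order condition (treating rivals' output as given): 93 - q_i - (1/2)·Σ_{j≠i} q_j = 0.
By symmetry each firm produces the same amount; substituting Σ_{j≠i} q_j = 2q_i yields q_i = 93/2.

46.50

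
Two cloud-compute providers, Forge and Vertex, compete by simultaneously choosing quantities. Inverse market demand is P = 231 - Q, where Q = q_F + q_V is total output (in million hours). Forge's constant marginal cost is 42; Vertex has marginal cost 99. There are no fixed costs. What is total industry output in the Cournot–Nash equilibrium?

Forge's profit: π_F = (231 - Q)q_F - (42q_F). Setting ∂π_F/∂q_F = 0: 189 - 2q_F - (q_V) = 0.
Vertex's profit: π_V = (231 - Q)q_V - (99q_V). Setting ∂π_V/∂q_V = 0: 132 - 2q_V - (q_F) = 0.
So q_F = (189 - q_V)/2 and q_V = (132 - q_F)/2.
Substituting one into the other gives q_F = 82 and q_V = 25.
Total output Q = 82 + 25 = 107.

107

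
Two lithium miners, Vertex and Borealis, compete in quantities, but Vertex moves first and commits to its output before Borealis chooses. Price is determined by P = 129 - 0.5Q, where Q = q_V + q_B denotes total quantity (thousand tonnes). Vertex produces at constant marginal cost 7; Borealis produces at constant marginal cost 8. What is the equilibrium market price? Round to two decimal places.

The follower Borealis best-responds to any q_V: π_B = (129 - 0.5Q)q_B - 8q_B.
Setting the follower's marginal profit to zero, 121 - (1/2)q_V - q_B = 0, i.e. q_B = (121 - (1/2)q_V).
The leader anticipates this reaction. Substituting into P = 129 - 0.5Q gives P = 137/2 - (1/4)q_V, so π_V = (137/2 - (1/4)q_V)q_V - 7q_V.
The leader's first-order condition 123/2 - (1/2)q_V = 0 yields q_V = 123.
Then q_B = (121 - (1/2)·123) = 119/2.
Total output Q = 365/2, so price P = 129 - (1/2)·(365/2) = 151/4.

37.75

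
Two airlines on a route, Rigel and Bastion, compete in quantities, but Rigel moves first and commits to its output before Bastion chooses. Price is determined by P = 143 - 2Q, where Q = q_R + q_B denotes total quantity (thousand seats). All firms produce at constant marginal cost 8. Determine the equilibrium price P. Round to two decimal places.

41.75

Solve by backward induction. Given q_R, the follower Bastion maximises π_B = (143 - 2q_R - 2q_B)q_B - 8q_B.
Setting the follower's marginal profit to zero, 135 - 2q_R - 4q_B = 0, i.e. q_B = (135 - 2q_R)/4.
Rigel substitutes q_B(q_R) into its own profit: π_R = q_R(143 - 2q_R - (135 - 2q_R)/2) - 8q_R = (151/2 - q_R)q_R - 8q_R.
Leader FOC: 135/2 - 2q_R = 0, so q_R = 135/4.
Then q_B = (135 - 2·(135/4))/4 = 135/8.
Total output Q = 405/8, so price P = 143 - 2·(405/8) = 167/4.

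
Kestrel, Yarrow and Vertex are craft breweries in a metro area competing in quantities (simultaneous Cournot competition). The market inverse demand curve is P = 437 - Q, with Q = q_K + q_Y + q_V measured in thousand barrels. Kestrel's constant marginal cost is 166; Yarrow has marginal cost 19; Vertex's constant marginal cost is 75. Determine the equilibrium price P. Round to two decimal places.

Kestrel's profit: π_K = (437 - Q)q_K - (166q_K). Setting ∂π_K/∂q_K = 0: 271 - 2q_K - (q_Y + q_V) = 0.
Yarrow's first-order condition: 418 - 2q_Y - (q_K + q_V) = 0.
Vertex's profit: π_V = (437 - Q)q_V - (75q_V). Setting ∂π_V/∂q_V = 0: 362 - 2q_V - (q_K + q_Y) = 0.
Summing all 3 equations gives 1051 − 4Q = 0, hence Q = 1051/4.
Back-substituting: q_K = (271 − 1051/4) = 33/4, q_Y = (418 − 1051/4) = 621/4, q_V = (362 − 1051/4) = 397/4.
Total output Q = 1051/4, so price P = 437 - 1051/4 = 697/4.

174.25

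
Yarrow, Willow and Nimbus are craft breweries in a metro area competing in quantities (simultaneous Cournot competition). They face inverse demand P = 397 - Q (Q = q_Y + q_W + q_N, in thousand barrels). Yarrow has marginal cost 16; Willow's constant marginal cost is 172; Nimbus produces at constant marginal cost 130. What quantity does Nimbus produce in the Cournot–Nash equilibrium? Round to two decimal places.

Yarrow's profit: π_Y = (397 - Q)q_Y - (16q_Y). Setting ∂π_Y/∂q_Y = 0: 381 - 2q_Y - (q_W + q_N) = 0.
Willow's first-order condition: 225 - 2q_W - (q_Y + q_N) = 0.
Nimbus's profit: π_N = (397 - Q)q_N - (130q_N). Setting ∂π_N/∂q_N = 0: 267 - 2q_N - (q_Y + q_W) = 0.
Summing all 3 equations gives 873 − 4Q = 0, hence Q = 873/4.
Back-substituting: q_Y = (381 − 873/4) = 651/4, q_W = (225 − 873/4) = 27/4, q_N = (267 − 873/4) = 195/4.

48.75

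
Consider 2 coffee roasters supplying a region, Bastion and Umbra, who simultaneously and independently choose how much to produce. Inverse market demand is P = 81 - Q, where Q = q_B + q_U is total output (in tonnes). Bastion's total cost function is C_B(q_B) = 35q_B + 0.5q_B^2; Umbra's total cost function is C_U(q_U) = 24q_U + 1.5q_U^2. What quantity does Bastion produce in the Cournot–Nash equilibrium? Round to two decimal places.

12.36

Bastion's profit: π_B = (81 - Q)q_B - (35q_B + (1/2)q_B²). Setting ∂π_B/∂q_B = 0: 46 - 3q_B - (q_U) = 0.
Umbra's first-order condition: 57 - 5q_U - (q_B) = 0.
So q_B = (46 - q_U)/3 and q_U = (57 - q_B)/5.
Solving the pair: q_B = 173/14, q_U = 125/14.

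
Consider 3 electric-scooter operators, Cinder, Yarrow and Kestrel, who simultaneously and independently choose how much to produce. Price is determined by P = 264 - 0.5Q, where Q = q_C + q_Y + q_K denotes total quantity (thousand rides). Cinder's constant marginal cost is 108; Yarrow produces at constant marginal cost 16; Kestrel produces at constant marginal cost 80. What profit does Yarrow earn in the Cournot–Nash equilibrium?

20402

Cinder's profit: π_C = (264 - 0.5Q)q_C - (108q_C). Setting ∂π_C/∂q_C = 0: 156 - q_C - (1/2)(q_Y + q_K) = 0.
Yarrow's first-order condition: 248 - q_Y - (1/2)(q_C + q_K) = 0.
Kestrel's profit: π_K = (264 - 0.5Q)q_K - (80q_K). Setting ∂π_K/∂q_K = 0: 184 - q_K - (1/2)(q_C + q_Y) = 0.
Adding the 3 conditions: 588 − Q − Q = 0, i.e. Q = 294.
Back-substituting: q_C = (156 − 147)/(1/2) = 18, q_Y = (248 − 147)/(1/2) = 202, q_K = (184 − 147)/(1/2) = 74.
Price P = 264 - (1/2)·294 = 117.
Yarrow's profit: (117 - 16)·202 = 20402.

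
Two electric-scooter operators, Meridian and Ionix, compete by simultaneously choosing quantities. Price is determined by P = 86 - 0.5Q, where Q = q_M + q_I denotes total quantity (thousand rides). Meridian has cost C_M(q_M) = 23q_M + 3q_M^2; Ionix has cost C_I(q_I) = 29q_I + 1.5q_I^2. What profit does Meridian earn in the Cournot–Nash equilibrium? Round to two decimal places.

Meridian's profit: π_M = (86 - 0.5Q)q_M - (23q_M + 3q_M²). Setting ∂π_M/∂q_M = 0: 63 - 7q_M - (1/2)(q_I) = 0.
Ionix's first-order condition: 57 - 4q_I - (1/2)(q_M) = 0.
Best responses: q_M = (63 - (1/2)q_I)/7, q_I = (57 - (1/2)q_M)/4.
Substituting one into the other gives q_M = 298/37 and q_I = 490/37.
Price P = 86 - (1/2)·(788/37) = 75.3514.
Meridian's profit: 75.3514·(298/37) - 23·(298/37) - 3(298/37)² = 227.0373.

227.04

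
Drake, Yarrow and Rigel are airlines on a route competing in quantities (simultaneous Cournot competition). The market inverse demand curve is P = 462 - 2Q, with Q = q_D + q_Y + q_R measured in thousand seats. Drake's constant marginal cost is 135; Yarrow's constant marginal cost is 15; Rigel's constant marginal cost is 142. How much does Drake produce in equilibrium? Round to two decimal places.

26.75

Drake's profit: π_D = (462 - 2Q)q_D - (135q_D). Setting ∂π_D/∂q_D = 0: 327 - 4q_D - 2(q_Y + q_R) = 0.
Yarrow's first-order condition: 447 - 4q_Y - 2(q_D + q_R) = 0.
Rigel's first-order condition: 320 - 4q_R - 2(q_D + q_Y) = 0.
Summing all 3 equations gives 1094 − 8Q = 0, hence Q = 547/4.
Back-substituting: q_D = (327 − 547/2)/2 = 107/4, q_Y = (447 − 547/2)/2 = 347/4, q_R = (320 − 547/2)/2 = 93/4.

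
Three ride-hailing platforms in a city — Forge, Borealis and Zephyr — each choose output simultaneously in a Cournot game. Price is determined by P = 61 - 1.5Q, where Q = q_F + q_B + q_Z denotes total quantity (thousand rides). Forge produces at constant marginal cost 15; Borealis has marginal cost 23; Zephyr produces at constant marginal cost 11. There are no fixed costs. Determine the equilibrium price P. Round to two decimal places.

27.50

Forge's profit: π_F = (61 - 1.5Q)q_F - (15q_F). Setting ∂π_F/∂q_F = 0: 46 - 3q_F - (3/2)(q_B + q_Z) = 0.
Borealis's first-order condition: 38 - 3q_B - (3/2)(q_F + q_Z) = 0.
Zephyr's profit: π_Z = (61 - 1.5Q)q_Z - (11q_Z). Setting ∂π_Z/∂q_Z = 0: 50 - 3q_Z - (3/2)(q_F + q_B) = 0.
Adding the 3 first-order conditions: 134 − 6Q = 0, so Q = 67/3.
Back-substituting: q_F = (46 − 67/2)/(3/2) = 25/3, q_B = (38 − 67/2)/(3/2) = 3, q_Z = (50 − 67/2)/(3/2) = 11.
Total output Q = 67/3, so price P = 61 - (3/2)·(67/3) = 55/2.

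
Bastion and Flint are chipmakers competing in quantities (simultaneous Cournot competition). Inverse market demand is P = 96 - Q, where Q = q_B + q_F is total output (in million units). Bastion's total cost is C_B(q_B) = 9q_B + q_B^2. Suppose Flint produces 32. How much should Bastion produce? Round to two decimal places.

With the rival's output fixed at 32, Bastion's profit is π_B = (96 - 32 - q_B)q_B - (9q_B + q_B²) = (64 - q_B)q_B - (9q_B + q_B²).
∂π_B/∂q_B = 55 - 4q_B = 0, so q_B = 55/4.

13.75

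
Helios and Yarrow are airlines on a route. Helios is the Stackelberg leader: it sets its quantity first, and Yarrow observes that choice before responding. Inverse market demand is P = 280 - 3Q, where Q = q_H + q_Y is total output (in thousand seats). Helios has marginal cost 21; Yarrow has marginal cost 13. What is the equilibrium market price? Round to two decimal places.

The follower Yarrow best-responds to any q_H: π_Y = (280 - 3Q)q_Y - 13q_Y.
∂π_Y/∂q_Y = 267 - 3q_H - 6q_Y = 0 gives the reaction function q_Y = (267 - 3q_H)/6.
Helios substitutes q_Y(q_H) into its own profit: π_H = q_H(280 - 3q_H - (267 - 3q_H)/2) - 21q_H = (293/2 - (3/2)q_H)q_H - 21q_H.
Maximising: ∂π_H/∂q_H = 251/2 - 3q_H = 0, giving q_H = 251/6.
Then q_Y = (267 - 3·(251/6))/6 = 283/12.
Total output Q = 785/12, so price P = 280 - 3·(785/12) = 335/4.

83.75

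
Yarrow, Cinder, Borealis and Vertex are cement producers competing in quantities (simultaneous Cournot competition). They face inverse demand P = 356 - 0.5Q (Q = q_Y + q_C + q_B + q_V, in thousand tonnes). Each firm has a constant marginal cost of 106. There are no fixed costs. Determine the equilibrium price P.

156

Each firm earns π_i = (356 - 0.5Q)q_i - 106q_i.
First-order condition (treating rivals' output as given): 250 - q_i - (1/2)·Σ_{j≠i} q_j = 0.
By symmetry each firm produces the same amount; substituting Σ_{j≠i} q_j = 3q_i yields q_i = 250/(5/2) = 100.
Total output Q = 400, so price P = 356 - (1/2)·400 = 156.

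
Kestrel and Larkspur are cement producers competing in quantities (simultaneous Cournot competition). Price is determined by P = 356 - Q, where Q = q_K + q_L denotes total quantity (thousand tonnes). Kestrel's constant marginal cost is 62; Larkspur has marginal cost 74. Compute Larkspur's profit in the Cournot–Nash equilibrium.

Kestrel's profit: π_K = (356 - Q)q_K - (62q_K). Setting ∂π_K/∂q_K = 0: 294 - 2q_K - (q_L) = 0.
Larkspur's profit: π_L = (356 - Q)q_L - (74q_L). Setting ∂π_L/∂q_L = 0: 282 - 2q_L - (q_K) = 0.
Rearranging gives the reaction functions q_K = (294 - q_L)/2 and q_L = (282 - q_K)/2.
Solving the pair: q_K = 102, q_L = 90.
Price P = 356 - 192 = 164.
Larkspur's profit: (164 - 74)·90 = 8100.

8100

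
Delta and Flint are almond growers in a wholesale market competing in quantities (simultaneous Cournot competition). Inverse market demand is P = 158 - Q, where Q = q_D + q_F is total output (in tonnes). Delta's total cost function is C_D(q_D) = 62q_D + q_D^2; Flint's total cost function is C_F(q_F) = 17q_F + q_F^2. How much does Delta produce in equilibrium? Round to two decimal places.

Delta's profit: π_D = (158 - Q)q_D - (62q_D + q_D²). Setting ∂π_D/∂q_D = 0: 96 - 4q_D - (q_F) = 0.
Flint's profit: π_F = (158 - Q)q_F - (17q_F + q_F²). Setting ∂π_F/∂q_F = 0: 141 - 4q_F - (q_D) = 0.
Best responses: q_D = (96 - q_F)/4, q_F = (141 - q_D)/4.
Solving the pair: q_D = 81/5, q_F = 156/5.

16.20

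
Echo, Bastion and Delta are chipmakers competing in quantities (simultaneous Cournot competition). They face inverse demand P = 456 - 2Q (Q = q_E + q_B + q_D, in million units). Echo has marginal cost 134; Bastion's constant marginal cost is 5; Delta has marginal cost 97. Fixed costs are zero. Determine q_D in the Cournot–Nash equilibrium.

38

Echo's profit: π_E = (456 - 2Q)q_E - (134q_E). Setting ∂π_E/∂q_E = 0: 322 - 4q_E - 2(q_B + q_D) = 0.
Bastion's first-order condition: 451 - 4q_B - 2(q_E + q_D) = 0.
Delta's first-order condition: 359 - 4q_D - 2(q_E + q_B) = 0.
Summing all 3 equations gives 1132 − 8Q = 0, hence Q = 283/2.
Back-substituting: q_E = (322 − 283)/2 = 39/2, q_B = (451 − 283)/2 = 84, q_D = (359 − 283)/2 = 38.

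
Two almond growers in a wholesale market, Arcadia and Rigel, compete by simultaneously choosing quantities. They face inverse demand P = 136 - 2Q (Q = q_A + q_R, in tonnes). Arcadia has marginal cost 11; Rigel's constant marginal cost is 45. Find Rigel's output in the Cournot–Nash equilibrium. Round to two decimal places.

9.50

Arcadia's profit: π_A = (136 - 2Q)q_A - (11q_A). Setting ∂π_A/∂q_A = 0: 125 - 4q_A - 2(q_R) = 0.
Rigel's profit: π_R = (136 - 2Q)q_R - (45q_R). Setting ∂π_R/∂q_R = 0: 91 - 4q_R - 2(q_A) = 0.
So q_A = (125 - 2q_R)/4 and q_R = (91 - 2q_A)/4.
Solving the pair: q_A = 53/2, q_R = 19/2.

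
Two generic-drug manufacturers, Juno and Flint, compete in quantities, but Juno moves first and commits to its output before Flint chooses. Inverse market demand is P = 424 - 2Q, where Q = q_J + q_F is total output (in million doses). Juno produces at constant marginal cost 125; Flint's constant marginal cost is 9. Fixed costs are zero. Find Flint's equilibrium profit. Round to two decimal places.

The follower Flint best-responds to any q_J: π_F = (424 - 2Q)q_F - 9q_F.
Follower FOC: 415 - 2q_J - 4q_F = 0, so q_F(q_J) = (415 - 2q_J)/4.
The leader anticipates this reaction. Substituting into P = 424 - 2Q gives P = 433/2 - q_J, so π_J = (433/2 - q_J)q_J - 125q_J.
Leader FOC: 183/2 - 2q_J = 0, so q_J = 183/4.
Then q_F = (415 - 2·(183/4))/4 = 647/8.
Price P = 424 - 2·(1013/8) = 683/4.
Flint's profit: (683/4 - 9)·(647/8) = 13081.5313.

13081.53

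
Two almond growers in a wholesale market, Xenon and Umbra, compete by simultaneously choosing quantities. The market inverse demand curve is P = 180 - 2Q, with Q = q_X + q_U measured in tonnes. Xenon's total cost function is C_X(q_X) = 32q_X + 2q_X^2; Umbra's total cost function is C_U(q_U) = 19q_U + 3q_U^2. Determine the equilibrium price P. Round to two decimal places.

123.42

Xenon's profit: π_X = (180 - 2Q)q_X - (32q_X + 2q_X²). Setting ∂π_X/∂q_X = 0: 148 - 8q_X - 2(q_U) = 0.
Umbra's first-order condition: 161 - 10q_U - 2(q_X) = 0.
So q_X = (148 - 2q_U)/8 and q_U = (161 - 2q_X)/10.
Solving the pair: q_X = 579/38, q_U = 248/19.
Total output Q = 1075/38, so price P = 180 - 2·(1075/38) = 123.4211.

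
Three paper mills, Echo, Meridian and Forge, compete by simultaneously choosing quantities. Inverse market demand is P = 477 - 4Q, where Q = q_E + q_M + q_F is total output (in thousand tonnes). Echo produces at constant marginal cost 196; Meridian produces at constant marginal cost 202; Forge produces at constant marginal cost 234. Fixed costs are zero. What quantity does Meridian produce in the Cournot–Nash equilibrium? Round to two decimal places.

Echo's profit: π_E = (477 - 4Q)q_E - (196q_E). Setting ∂π_E/∂q_E = 0: 281 - 8q_E - 4(q_M + q_F) = 0.
Meridian's first-order condition: 275 - 8q_M - 4(q_E + q_F) = 0.
Forge's first-order condition: 243 - 8q_F - 4(q_E + q_M) = 0.
Summing all 3 equations gives 799 − 16Q = 0, hence Q = 799/16.
Back-substituting: q_E = (281 − 799/4)/4 = 325/16, q_M = (275 − 799/4)/4 = 301/16, q_F = (243 − 799/4)/4 = 173/16.

18.81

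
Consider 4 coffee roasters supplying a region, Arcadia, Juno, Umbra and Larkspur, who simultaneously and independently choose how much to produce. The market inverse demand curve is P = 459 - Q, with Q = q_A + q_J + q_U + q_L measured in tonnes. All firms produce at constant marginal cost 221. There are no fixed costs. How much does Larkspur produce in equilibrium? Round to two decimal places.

47.60

Each firm earns π_i = (459 - Q)q_i - 221q_i.
First-order condition (treating rivals' output as given): 238 - 2q_i - Σ_{j≠i} q_j = 0.
By symmetry each firm produces the same amount; substituting Σ_{j≠i} q_j = 3q_i yields q_i = 238/5.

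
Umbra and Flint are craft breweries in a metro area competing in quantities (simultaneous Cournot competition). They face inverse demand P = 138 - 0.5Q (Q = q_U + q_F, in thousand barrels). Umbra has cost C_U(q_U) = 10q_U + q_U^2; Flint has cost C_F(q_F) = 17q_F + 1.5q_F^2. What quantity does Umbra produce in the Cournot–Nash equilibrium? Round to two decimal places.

Umbra's profit: π_U = (138 - 0.5Q)q_U - (10q_U + q_U²). Setting ∂π_U/∂q_U = 0: 128 - 3q_U - (1/2)(q_F) = 0.
Flint's profit: π_F = (138 - 0.5Q)q_F - (17q_F + (3/2)q_F²). Setting ∂π_F/∂q_F = 0: 121 - 4q_F - (1/2)(q_U) = 0.
Rearranging gives the reaction functions q_U = (128 - (1/2)q_F)/3 and q_F = (121 - (1/2)q_U)/4.
Solving the pair: q_U = 1806/47, q_F = 1196/47.

38.43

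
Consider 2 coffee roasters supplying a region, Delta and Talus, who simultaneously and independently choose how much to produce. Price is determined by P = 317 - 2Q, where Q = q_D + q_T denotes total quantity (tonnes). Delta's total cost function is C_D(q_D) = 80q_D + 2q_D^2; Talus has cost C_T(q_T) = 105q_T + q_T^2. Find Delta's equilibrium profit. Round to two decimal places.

Delta's profit: π_D = (317 - 2Q)q_D - (80q_D + 2q_D²). Setting ∂π_D/∂q_D = 0: 237 - 8q_D - 2(q_T) = 0.
Talus's profit: π_T = (317 - 2Q)q_T - (105q_T + q_T²). Setting ∂π_T/∂q_T = 0: 212 - 6q_T - 2(q_D) = 0.
Rearranging gives the reaction functions q_D = (237 - 2q_T)/8 and q_T = (212 - 2q_D)/6.
Solving the pair: q_D = 499/22, q_T = 611/22.
Price P = 317 - 2·(555/11) = 216.0909.
Delta's profit: 216.0909·(499/22) - 80·(499/22) - 2(499/22)² = 2057.8595.

2057.86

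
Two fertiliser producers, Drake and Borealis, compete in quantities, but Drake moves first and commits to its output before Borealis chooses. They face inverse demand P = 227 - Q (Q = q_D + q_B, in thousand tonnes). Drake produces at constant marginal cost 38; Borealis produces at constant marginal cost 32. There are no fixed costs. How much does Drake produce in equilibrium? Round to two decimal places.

The follower Borealis best-responds to any q_D: π_B = (227 - Q)q_B - 32q_B.
Setting the follower's marginal profit to zero, 195 - q_D - 2q_B = 0, i.e. q_B = (195 - q_D)/2.
The leader anticipates this reaction. Substituting into P = 227 - Q gives P = 259/2 - (1/2)q_D, so π_D = (259/2 - (1/2)q_D)q_D - 38q_D.
Maximising: ∂π_D/∂q_D = 183/2 - q_D = 0, giving q_D = 183/2.
Then q_B = (195 - 183/2)/2 = 207/4.

91.50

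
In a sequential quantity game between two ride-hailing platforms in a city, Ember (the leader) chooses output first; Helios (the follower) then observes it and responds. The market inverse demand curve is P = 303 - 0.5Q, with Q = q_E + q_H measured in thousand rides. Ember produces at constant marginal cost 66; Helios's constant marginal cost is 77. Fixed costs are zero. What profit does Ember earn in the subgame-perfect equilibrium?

15376

Solve by backward induction. Given q_E, the follower Helios maximises π_H = (303 - (1/2)q_E - (1/2)q_H)q_H - 77q_H.
Setting the follower's marginal profit to zero, 226 - (1/2)q_E - q_H = 0, i.e. q_H = (226 - (1/2)q_E).
Ember substitutes q_H(q_E) into its own profit: π_E = q_E(303 - (1/2)q_E - (226 - (1/2)q_E)/2) - 66q_E = (190 - (1/4)q_E)q_E - 66q_E.
Leader FOC: 124 - (1/2)q_E = 0, so q_E = 248.
Then q_H = (226 - (1/2)·248) = 102.
Price P = 303 - (1/2)·350 = 128.
Ember's profit: (128 - 66)·248 = 15376.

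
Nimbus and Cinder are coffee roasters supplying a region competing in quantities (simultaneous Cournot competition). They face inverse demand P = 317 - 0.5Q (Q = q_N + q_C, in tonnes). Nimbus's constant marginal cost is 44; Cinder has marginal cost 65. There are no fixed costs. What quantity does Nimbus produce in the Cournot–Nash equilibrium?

196

Nimbus's profit: π_N = (317 - 0.5Q)q_N - (44q_N). Setting ∂π_N/∂q_N = 0: 273 - q_N - (1/2)(q_C) = 0.
Cinder's profit: π_C = (317 - 0.5Q)q_C - (65q_C). Setting ∂π_C/∂q_C = 0: 252 - q_C - (1/2)(q_N) = 0.
Best responses: q_N = (273 - (1/2)q_C), q_C = (252 - (1/2)q_N).
Substituting one into the other gives q_N = 196 and q_C = 154.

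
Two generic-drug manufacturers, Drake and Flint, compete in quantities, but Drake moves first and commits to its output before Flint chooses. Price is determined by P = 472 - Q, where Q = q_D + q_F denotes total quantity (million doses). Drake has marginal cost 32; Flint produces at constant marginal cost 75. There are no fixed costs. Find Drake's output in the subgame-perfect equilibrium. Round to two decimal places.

241.50

The follower Flint best-responds to any q_D: π_F = (472 - Q)q_F - 75q_F.
∂π_F/∂q_F = 397 - q_D - 2q_F = 0 gives the reaction function q_F = (397 - q_D)/2.
Drake substitutes q_F(q_D) into its own profit: π_D = q_D(472 - q_D - (397 - q_D)/2) - 32q_D = (547/2 - (1/2)q_D)q_D - 32q_D.
Maximising: ∂π_D/∂q_D = 483/2 - q_D = 0, giving q_D = 483/2.
Then q_F = (397 - 483/2)/2 = 311/4.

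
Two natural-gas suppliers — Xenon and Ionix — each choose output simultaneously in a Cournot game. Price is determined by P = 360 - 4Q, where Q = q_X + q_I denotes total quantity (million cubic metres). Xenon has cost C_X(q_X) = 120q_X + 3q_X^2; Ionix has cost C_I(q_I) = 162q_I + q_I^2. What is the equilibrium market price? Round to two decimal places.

Xenon's profit: π_X = (360 - 4Q)q_X - (120q_X + 3q_X²). Setting ∂π_X/∂q_X = 0: 240 - 14q_X - 4(q_I) = 0.
Ionix's profit: π_I = (360 - 4Q)q_I - (162q_I + q_I²). Setting ∂π_I/∂q_I = 0: 198 - 10q_I - 4(q_X) = 0.
So q_X = (240 - 4q_I)/14 and q_I = (198 - 4q_X)/10.
Substituting one into the other gives q_X = 402/31 and q_I = 453/31.
Total output Q = 855/31, so price P = 360 - 4·(855/31) = 249.6774.

249.68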